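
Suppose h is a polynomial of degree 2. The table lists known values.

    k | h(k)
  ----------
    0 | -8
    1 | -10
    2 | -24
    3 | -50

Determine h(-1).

Write h(k) = ak² + bk + c; the 4 given values yield a linear system in the 3 coefficients.
Solving, h(k) = -6k² + 4k - 8.
Then h(-1) = -18.

-18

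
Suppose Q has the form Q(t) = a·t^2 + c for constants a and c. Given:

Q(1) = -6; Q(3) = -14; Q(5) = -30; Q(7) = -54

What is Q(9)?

-86

From Q(1) = -6 and Q(3) = -14: 1a + c = -6 and 9a + c = -14.
Subtracting: 8a = -8, so a = -1; then c = -6 − (-1)·1 = -5.
So Q(t) = -1t² − 5, and Q(9) = -86.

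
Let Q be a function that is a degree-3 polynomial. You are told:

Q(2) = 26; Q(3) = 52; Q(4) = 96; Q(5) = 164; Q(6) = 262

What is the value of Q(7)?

First differences: 26, 44, 68, 98. Second differences: 18, 24, 30. Third differences: 6, 6.
Level-3 differences are constant, so Q has degree 3.
Extending the table by one column gives the next first difference 134, so Q(7) = 262 + 134 = 396.

396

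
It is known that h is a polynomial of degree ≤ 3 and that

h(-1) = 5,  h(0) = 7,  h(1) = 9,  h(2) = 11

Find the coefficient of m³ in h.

0

First differences: 2, 2, 2.
Level-1 differences are constant, so h has degree 1.
Fitting a degree-1 polynomial gives h(m) = 2m + 7.
The coefficient of m³ is 0.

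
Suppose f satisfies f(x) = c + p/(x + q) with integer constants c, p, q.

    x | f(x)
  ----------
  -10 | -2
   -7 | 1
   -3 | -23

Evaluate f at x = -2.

(f(x) − c)(x + q) = p for each data point; the three points give a linear system in c and q, then p follows.
Solving: c = -5, q = 4, p = -18, so f(x) = -5 − 18/(x + 4).
Then f(-2) = -5 − 18/2 = -14.

-14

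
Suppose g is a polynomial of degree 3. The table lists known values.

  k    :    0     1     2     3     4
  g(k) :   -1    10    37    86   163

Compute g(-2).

1

Write g(k) = ak³ + bk² + ck + d; the 5 given values yield a linear system in the 4 coefficients.
Solving, g(k) = k³ + 5k² + 5k - 1.
Then g(-2) = 1.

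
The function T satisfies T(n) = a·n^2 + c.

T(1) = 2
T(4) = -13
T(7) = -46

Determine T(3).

From T(1) = 2 and T(4) = -13: 1a + c = 2 and 16a + c = -13.
Subtracting: 15a = -15, so a = -1; then c = 2 − (-1)·1 = 3.
So T(n) = -1n² + 3, and T(3) = -6.

-6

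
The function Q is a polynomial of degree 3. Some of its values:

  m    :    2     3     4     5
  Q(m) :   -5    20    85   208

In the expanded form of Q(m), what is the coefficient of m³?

3

Write Q(m) = am³ + bm² + cm + d; the 4 given values yield a linear system in the 4 coefficients.
Solving, Q(m) = 3m³ - 7m² + 3m - 7.
The coefficient of m³ is 3.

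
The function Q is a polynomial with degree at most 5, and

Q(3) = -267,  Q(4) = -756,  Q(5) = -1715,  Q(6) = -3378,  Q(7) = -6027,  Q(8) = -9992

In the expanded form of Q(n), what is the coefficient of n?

7

First differences: -489, -959, -1663, -2649, -3965. Second differences: -470, -704, -986, -1316. Third differences: -234, -282, -330. Fourth differences: -48, -48.
Level-4 differences are constant, so Q has degree 4.
Fitting a degree-4 polynomial gives Q(n) = -2n^4 - 3n³ - 5n² + 7n.
The coefficient of n is 7.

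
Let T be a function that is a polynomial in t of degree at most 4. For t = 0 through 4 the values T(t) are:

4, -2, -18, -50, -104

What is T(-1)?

First differences: -6, -16, -32, -54. Second differences: -10, -16, -22. Third differences: -6, -6.
Level-3 differences are constant, so T has degree 3.
Fitting a degree-3 polynomial gives T(t) = -t³ - 2t² - 3t + 4.
Then T(-1) = 6.

6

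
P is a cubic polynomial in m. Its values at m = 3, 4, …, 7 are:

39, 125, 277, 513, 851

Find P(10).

Write P(m) = am³ + bm² + cm + d; the 5 given values yield a linear system in the 4 coefficients.
Solving, P(m) = 3m³ - 3m² - 4m - 3.
Then P(10) = 2657.

2657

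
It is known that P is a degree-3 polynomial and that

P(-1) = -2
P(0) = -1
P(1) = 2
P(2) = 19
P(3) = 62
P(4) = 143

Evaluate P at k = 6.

467

First differences: 1, 3, 17, 43, 81. Second differences: 2, 14, 26, 38. Third differences: 12, 12, 12.
Level-3 differences are constant, so P has degree 3.
Fitting a degree-3 polynomial gives P(k) = 2k³ + k² - 1.
Then P(6) = 467.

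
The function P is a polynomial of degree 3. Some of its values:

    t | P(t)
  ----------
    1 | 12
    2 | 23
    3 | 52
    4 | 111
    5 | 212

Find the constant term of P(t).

7

First differences: 11, 29, 59, 101. Second differences: 18, 30, 42. Third differences: 12, 12.
Level-3 differences are constant, so P has degree 3.
Fitting a degree-3 polynomial gives P(t) = 2t³ - 3t² + 6t + 7.
The constant term is P(0) = 7.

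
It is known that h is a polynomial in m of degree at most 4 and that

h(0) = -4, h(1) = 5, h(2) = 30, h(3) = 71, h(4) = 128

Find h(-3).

Write h(m) = am^4 + bm³ + cm² + dm + e; the 5 given values yield a linear system in the 5 coefficients.
Solving, the top 2 coefficients vanish, and h(m) = 8m² + m - 4.
Then h(-3) = 65.

65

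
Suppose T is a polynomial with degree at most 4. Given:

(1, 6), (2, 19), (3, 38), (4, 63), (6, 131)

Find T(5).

94

Write T(x) = ax^4 + bx³ + cx² + dx + e; the 5 given values yield a linear system in the 5 coefficients.
Solving, the top 2 coefficients vanish, and T(x) = 3x² + 4x - 1.
Then T(5) = 94.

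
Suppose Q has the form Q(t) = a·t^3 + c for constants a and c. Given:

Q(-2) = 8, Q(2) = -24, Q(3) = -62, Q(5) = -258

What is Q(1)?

-10

From Q(-2) = 8 and Q(2) = -24: -8a + c = 8 and 8a + c = -24.
Subtracting: 16a = -32, so a = -2; then c = 8 − (-2)·(-8) = -8.
So Q(t) = -2t³ − 8, and Q(1) = -10.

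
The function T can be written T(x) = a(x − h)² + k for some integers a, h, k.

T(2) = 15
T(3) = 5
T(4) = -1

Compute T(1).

First differences -10, -6; second difference 4 = 2a, so a = 2.
Expanding, the x-coefficient is −2ah = -4h; matching it to the data gives h = 5, and then k = -3.
So T(x) = 2(x − 5)² − 3.
T(1) = 2·(-4)² − 3 = 29.

29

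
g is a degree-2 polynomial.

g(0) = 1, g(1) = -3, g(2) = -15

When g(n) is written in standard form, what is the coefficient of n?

0

Write g(n) = an² + bn + c; the 3 given values yield a linear system in the 3 coefficients.
Solving, g(n) = -4n² + 1.
The coefficient of n is 0.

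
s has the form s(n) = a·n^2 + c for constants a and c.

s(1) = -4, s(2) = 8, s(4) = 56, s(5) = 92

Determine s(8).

248

From s(1) = -4 and s(2) = 8: 1a + c = -4 and 4a + c = 8.
Subtracting: 3a = 12, so a = 4; then c = -4 − 4·1 = -8.
So s(n) = 4n² − 8, and s(8) = 248.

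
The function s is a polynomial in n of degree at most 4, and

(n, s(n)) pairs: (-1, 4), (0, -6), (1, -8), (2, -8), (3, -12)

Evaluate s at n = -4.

142

First differences: -10, -2, 0, -4. Second differences: 8, 2, -4. Third differences: -6, -6.
Level-3 differences are constant, so s has degree 3.
Fitting a degree-3 polynomial gives s(n) = -n³ + 4n² - 5n - 6.
Then s(-4) = 142.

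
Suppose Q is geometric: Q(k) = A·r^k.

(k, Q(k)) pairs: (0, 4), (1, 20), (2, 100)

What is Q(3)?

500

Consecutive ratio: 20/4 = 5, and 100/20 = 5, so r = 5.
Then A·5^0 = 4 gives A = 4, and Q(k) = 4·5^k.
Q(3) = 4·5^3 = 500.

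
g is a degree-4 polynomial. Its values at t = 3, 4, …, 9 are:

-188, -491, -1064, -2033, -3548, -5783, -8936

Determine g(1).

First differences: -303, -573, -969, -1515, -2235, -3153. Second differences: -270, -396, -546, -720, -918. Third differences: -126, -150, -174, -198. Fourth differences: -24, -24, -24.
Level-4 differences are constant, so g has degree 4.
Fitting a degree-4 polynomial gives g(t) = -t^4 - 3t³ - 2t² - 3t + 1.
Then g(1) = -8.

-8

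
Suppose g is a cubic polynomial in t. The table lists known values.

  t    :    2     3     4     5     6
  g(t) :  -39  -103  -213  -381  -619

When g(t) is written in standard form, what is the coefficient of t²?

First differences: -64, -110, -168, -238. Second differences: -46, -58, -70. Third differences: -12, -12.
Level-3 differences are constant, so g has degree 3.
Fitting a degree-3 polynomial gives g(t) = -2t³ - 5t² - t - 1.
The coefficient of t² is -5.

-5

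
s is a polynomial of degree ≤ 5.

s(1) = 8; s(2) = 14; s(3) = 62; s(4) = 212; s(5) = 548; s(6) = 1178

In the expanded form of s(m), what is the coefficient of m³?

Write s(m) = am^5 + bm^4 + cm³ + dm² + em + p; the 6 given values yield a linear system in the 6 coefficients.
Solving, the leading coefficient vanishes, and s(m) = m^4 - 4m² + 3m + 8.
The coefficient of m³ is 0.

0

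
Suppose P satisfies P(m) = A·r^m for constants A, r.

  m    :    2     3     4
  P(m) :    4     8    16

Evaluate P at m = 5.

Consecutive ratio: 8/4 = 2, and 16/8 = 2, so r = 2.
Then A·2^2 = 4 gives A = 1, and P(m) = 1·2^m.
P(5) = 1·2^5 = 32.

32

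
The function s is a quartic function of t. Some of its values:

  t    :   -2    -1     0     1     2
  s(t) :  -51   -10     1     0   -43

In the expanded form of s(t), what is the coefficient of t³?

-1

Write s(t) = at^4 + bt³ + ct² + dt + e; the 5 given values yield a linear system in the 5 coefficients.
Solving, s(t) = -2t^4 - t³ - 4t² + 6t + 1.
The coefficient of t³ is -1.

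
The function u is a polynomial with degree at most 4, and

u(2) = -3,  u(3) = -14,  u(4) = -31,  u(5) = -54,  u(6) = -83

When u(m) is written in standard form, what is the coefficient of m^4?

First differences: -11, -17, -23, -29. Second differences: -6, -6, -6.
Level-2 differences are constant, so u has degree 2.
Fitting a degree-2 polynomial gives u(m) = -3m² + 4m + 1.
The coefficient of m^4 is 0.

0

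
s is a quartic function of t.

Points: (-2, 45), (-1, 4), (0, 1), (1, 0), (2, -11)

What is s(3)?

Write s(t) = at^4 + bt³ + ct² + dt + e; the 5 given values yield a linear system in the 5 coefficients.
Solving, s(t) = t^4 - 4t³ + 2t + 1.
Then s(3) = -20.

-20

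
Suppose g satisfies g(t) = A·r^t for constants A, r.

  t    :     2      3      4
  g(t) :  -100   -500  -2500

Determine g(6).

-62500

Consecutive ratio: -500/(-100) = 5, and -2500/(-500) = 5, so r = 5.
Then A·5^2 = -100 gives A = -4, and g(t) = -4·5^t.
g(6) = -4·5^6 = -62500.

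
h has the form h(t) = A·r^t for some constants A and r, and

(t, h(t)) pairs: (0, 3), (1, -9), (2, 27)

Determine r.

-3

Consecutive ratio: -9/3 = -3, and 27/(-9) = -3, so r = -3.
Then A·(-3)^0 = 3 gives A = 3, and h(t) = 3·(-3)^t.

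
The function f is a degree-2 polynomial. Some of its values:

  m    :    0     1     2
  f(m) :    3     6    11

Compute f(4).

Write f(m) = am² + bm + c; the 3 given values yield a linear system in the 3 coefficients.
Solving, f(m) = m² + 2m + 3.
Then f(4) = 27.

27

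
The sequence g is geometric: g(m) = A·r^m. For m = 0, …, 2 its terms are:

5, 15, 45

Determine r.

3

Consecutive ratio: 15/5 = 3, and 45/15 = 3, so r = 3.
Then A·3^0 = 5 gives A = 5, and g(m) = 5·3^m.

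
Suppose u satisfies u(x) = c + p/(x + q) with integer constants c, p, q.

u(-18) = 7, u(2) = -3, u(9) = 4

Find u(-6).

(u(x) − c)(x + q) = p for each data point; the three points give a linear system in c and q, then p follows.
Solving: c = 6, q = 0, p = -18, so u(x) = 6 − 18/(x + 0).
Then u(-6) = 6 − 18/(-6) = 9.

9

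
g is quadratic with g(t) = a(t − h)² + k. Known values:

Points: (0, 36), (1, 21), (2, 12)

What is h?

First differences -15, -9; second difference 6 = 2a, so a = 3.
Expanding, the t-coefficient is −2ah = -6h; matching it to the data gives h = 3, and then k = 9.
So g(t) = 3(t − 3)² + 9.
Hence h = 3.

3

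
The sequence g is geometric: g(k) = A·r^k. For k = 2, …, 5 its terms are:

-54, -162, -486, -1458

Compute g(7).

-13122

Consecutive ratio: -162/(-54) = 3, and -486/(-162) = 3, so r = 3.
Then A·3^2 = -54 gives A = -6, and g(k) = -6·3^k.
g(7) = -6·3^7 = -13122.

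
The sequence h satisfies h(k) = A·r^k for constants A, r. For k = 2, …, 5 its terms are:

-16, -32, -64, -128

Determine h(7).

-512

Consecutive ratio: -32/(-16) = 2, and -64/(-32) = 2, so r = 2.
Then A·2^2 = -16 gives A = -4, and h(k) = -4·2^k.
h(7) = -4·2^7 = -512.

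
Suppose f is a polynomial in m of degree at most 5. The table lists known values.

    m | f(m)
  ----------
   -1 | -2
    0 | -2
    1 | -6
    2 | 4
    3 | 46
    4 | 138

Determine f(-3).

-86

First differences: 0, -4, 10, 42, 92. Second differences: -4, 14, 32, 50. Third differences: 18, 18, 18.
Level-3 differences are constant, so f has degree 3.
Fitting a degree-3 polynomial gives f(m) = 3m³ - 2m² - 5m - 2.
Then f(-3) = -86.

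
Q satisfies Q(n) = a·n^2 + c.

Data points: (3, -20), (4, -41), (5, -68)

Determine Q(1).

From Q(3) = -20 and Q(4) = -41: 9a + c = -20 and 16a + c = -41.
Subtracting: 7a = -21, so a = -3; then c = -20 − (-3)·9 = 7.
So Q(n) = -3n² + 7, and Q(1) = 4.

4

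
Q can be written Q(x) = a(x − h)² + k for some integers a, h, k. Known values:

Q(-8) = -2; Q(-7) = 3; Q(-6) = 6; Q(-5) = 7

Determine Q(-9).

First differences 5, 3, 1; second difference -2 = 2a, so a = -1.
Expanding, the x-coefficient is −2ah = 2h; matching it to the data gives h = -5, and then k = 7.
So Q(x) = -1(x + 5)² + 7.
Q(-9) = -1·(-4)² + 7 = -9.

-9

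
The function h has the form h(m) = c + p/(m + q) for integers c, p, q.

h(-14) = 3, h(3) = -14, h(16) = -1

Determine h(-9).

4

(h(m) − c)(m + q) = p for each data point; the three points give a linear system in c and q, then p follows.
Solving: c = 1, q = -1, p = -30, so h(m) = 1 − 30/(m − 1).
Then h(-9) = 1 − 30/(-10) = 4.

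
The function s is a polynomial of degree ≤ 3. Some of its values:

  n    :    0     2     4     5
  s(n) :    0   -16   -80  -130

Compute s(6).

-192

Write s(n) = an³ + bn² + cn + d; the 4 given values yield a linear system in the 4 coefficients.
Solving, the leading coefficient vanishes, and s(n) = -6n² + 4n.
Then s(6) = -192.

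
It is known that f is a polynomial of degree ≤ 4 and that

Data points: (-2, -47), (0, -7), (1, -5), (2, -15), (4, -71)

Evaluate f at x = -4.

-135

Write f(x) = ax^4 + bx³ + cx² + dx + e; the 5 given values yield a linear system in the 5 coefficients.
Solving, the top 2 coefficients vanish, and f(x) = -6x² + 8x - 7.
Then f(-4) = -135.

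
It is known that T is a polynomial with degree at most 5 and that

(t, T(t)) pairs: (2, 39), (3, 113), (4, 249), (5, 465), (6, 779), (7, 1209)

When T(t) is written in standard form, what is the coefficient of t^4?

First differences: 74, 136, 216, 314, 430. Second differences: 62, 80, 98, 116. Third differences: 18, 18, 18.
Level-3 differences are constant, so T has degree 3.
Fitting a degree-3 polynomial gives T(t) = 3t³ + 4t² - 3t + 5.
The coefficient of t^4 is 0.

0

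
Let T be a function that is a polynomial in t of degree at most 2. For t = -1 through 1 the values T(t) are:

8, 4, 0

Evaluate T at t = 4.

-12

First differences: -4, -4.
Level-1 differences are constant, so T has degree 1.
Fitting a degree-1 polynomial gives T(t) = -4t + 4.
Then T(4) = -12.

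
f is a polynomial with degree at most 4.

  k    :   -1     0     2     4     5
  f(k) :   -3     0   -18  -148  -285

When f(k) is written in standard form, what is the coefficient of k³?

Write f(k) = ak^4 + bk³ + ck² + dk + e; the 5 given values yield a linear system in the 5 coefficients.
Solving, the leading coefficient vanishes, and f(k) = -2k³ - 2k² + 3k.
The coefficient of k³ is -2.

-2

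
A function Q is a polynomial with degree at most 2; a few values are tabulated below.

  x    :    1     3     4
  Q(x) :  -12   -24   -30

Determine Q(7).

-48

Write Q(x) = ax² + bx + c; the 3 given values yield a linear system in the 3 coefficients.
Solving, the leading coefficient vanishes, and Q(x) = -6x - 6.
Then Q(7) = -48.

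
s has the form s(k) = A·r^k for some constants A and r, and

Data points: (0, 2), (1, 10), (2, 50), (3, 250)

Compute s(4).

1250

Consecutive ratio: 10/2 = 5, and 50/10 = 5, so r = 5.
Then A·5^0 = 2 gives A = 2, and s(k) = 2·5^k.
s(4) = 2·5^4 = 1250.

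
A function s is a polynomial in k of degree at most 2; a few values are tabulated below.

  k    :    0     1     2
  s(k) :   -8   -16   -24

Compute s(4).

-40

First differences: -8, -8.
Level-1 differences are constant, so s has degree 1.
Fitting a degree-1 polynomial gives s(k) = -8k - 8.
Then s(4) = -40.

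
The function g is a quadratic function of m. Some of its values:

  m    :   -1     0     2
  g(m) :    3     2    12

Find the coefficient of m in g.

1

Write g(m) = am² + bm + c; the 3 given values yield a linear system in the 3 coefficients.
Solving, g(m) = 2m² + m + 2.
The coefficient of m is 1.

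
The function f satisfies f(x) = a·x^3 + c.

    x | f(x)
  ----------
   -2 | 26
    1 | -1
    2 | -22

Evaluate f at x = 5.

From f(-2) = 26 and f(1) = -1: -8a + c = 26 and 1a + c = -1.
Subtracting: 9a = -27, so a = -3; then c = 26 − (-3)·(-8) = 2.
So f(x) = -3x³ + 2, and f(5) = -373.

-373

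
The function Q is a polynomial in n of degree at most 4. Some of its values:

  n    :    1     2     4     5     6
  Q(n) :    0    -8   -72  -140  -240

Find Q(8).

-560

Write Q(n) = an^4 + bn³ + cn² + dn + e; the 5 given values yield a linear system in the 5 coefficients.
Solving, the leading coefficient vanishes, and Q(n) = -n³ - n² + 2n.
Then Q(8) = -560.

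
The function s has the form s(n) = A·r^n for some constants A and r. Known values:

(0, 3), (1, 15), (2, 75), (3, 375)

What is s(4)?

1875

Consecutive ratio: 15/3 = 5, and 75/15 = 5, so r = 5.
Then A·5^0 = 3 gives A = 3, and s(n) = 3·5^n.
s(4) = 3·5^4 = 1875.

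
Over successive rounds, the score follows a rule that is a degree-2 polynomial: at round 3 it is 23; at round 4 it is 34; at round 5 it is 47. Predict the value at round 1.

7

Write the value at n as f(n).
Write f(n) = an² + bn + c; the 3 given values yield a linear system in the 3 coefficients.
Solving, f(n) = n² + 4n + 2.
Then f(1) = 7.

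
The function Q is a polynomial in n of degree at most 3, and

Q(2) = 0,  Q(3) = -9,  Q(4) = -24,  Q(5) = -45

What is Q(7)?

-105

First differences: -9, -15, -21. Second differences: -6, -6.
Level-2 differences are constant, so Q has degree 2.
Fitting a degree-2 polynomial gives Q(n) = -3n² + 6n.
Then Q(7) = -105.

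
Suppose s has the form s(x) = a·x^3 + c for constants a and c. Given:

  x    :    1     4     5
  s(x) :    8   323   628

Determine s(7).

1718

From s(1) = 8 and s(4) = 323: 1a + c = 8 and 64a + c = 323.
Subtracting: 63a = 315, so a = 5; then c = 8 − 5·1 = 3.
So s(x) = 5x³ + 3, and s(7) = 1718.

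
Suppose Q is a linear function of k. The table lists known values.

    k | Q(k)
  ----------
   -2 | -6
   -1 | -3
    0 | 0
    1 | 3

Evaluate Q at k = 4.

12

First differences: 3, 3, 3.
Level-1 differences are constant, so Q has degree 1.
Fitting a degree-1 polynomial gives Q(k) = 3k.
Then Q(4) = 12.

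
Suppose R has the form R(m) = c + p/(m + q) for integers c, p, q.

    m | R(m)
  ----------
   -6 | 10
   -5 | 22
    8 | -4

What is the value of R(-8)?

4

(R(m) − c)(m + q) = p for each data point; the three points give a linear system in c and q, then p follows.
Solving: c = -2, q = 4, p = -24, so R(m) = -2 − 24/(m + 4).
Then R(-8) = -2 − 24/(-4) = 4.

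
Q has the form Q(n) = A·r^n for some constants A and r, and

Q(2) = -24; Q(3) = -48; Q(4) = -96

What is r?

2

Consecutive ratio: -48/(-24) = 2, and -96/(-48) = 2, so r = 2.
Then A·2^2 = -24 gives A = -6, and Q(n) = -6·2^n.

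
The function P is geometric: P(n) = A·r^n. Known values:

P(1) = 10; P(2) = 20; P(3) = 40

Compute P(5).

160

Consecutive ratio: 20/10 = 2, and 40/20 = 2, so r = 2.
Then A·2^1 = 10 gives A = 5, and P(n) = 5·2^n.
P(5) = 5·2^5 = 160.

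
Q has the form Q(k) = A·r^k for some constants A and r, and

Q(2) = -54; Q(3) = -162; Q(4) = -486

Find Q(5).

-1458

Consecutive ratio: -162/(-54) = 3, and -486/(-162) = 3, so r = 3.
Then A·3^2 = -54 gives A = -6, and Q(k) = -6·3^k.
Q(5) = -6·3^5 = -1458.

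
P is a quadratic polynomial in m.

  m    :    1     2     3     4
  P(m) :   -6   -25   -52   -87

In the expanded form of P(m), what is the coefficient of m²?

Write P(m) = am² + bm + c; the 4 given values yield a linear system in the 3 coefficients.
Solving, P(m) = -4m² - 7m + 5.
The coefficient of m² is -4.

-4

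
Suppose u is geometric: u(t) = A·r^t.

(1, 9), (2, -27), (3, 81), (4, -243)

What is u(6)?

Consecutive ratio: -27/9 = -3, and 81/(-27) = -3, so r = -3.
Then A·(-3)^1 = 9 gives A = -3, and u(t) = -3·(-3)^t.
u(6) = -3·(-3)^6 = -2187.

-2187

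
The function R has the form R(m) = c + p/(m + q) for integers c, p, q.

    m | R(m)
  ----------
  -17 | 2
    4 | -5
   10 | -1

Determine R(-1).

10

(R(m) − c)(m + q) = p for each data point; the three points give a linear system in c and q, then p follows.
Solving: c = 1, q = -1, p = -18, so R(m) = 1 − 18/(m − 1).
Then R(-1) = 1 − 18/(-2) = 10.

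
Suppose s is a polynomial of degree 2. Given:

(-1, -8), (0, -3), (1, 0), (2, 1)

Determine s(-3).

Write s(k) = ak² + bk + c; the 4 given values yield a linear system in the 3 coefficients.
Solving, s(k) = -k² + 4k - 3.
Then s(-3) = -24.

-24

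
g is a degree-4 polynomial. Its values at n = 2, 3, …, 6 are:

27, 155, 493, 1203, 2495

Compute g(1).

Write g(n) = an^4 + bn³ + cn² + dn + e; the 5 given values yield a linear system in the 5 coefficients.
Solving, g(n) = 2n^4 - n³ + 4n² - 3n - 7.
Then g(1) = -5.

-5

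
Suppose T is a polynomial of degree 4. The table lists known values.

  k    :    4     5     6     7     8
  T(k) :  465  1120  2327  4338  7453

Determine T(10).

Write T(k) = ak^4 + bk³ + ck² + dk + e; the 5 given values yield a linear system in the 5 coefficients.
Solving, T(k) = 2k^4 - 2k³ + 4k² + 3k + 5.
Then T(10) = 18435.

18435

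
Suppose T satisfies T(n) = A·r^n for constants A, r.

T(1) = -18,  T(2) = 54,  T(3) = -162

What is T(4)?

Consecutive ratio: 54/(-18) = -3, and -162/54 = -3, so r = -3.
Then A·(-3)^1 = -18 gives A = 6, and T(n) = 6·(-3)^n.
T(4) = 6·(-3)^4 = 486.

486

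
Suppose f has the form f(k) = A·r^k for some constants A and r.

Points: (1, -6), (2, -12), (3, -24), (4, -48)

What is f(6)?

Consecutive ratio: -12/(-6) = 2, and -24/(-12) = 2, so r = 2.
Then A·2^1 = -6 gives A = -3, and f(k) = -3·2^k.
f(6) = -3·2^6 = -192.

-192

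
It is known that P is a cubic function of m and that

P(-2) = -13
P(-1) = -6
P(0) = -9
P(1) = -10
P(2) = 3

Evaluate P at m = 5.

246

Write P(m) = am³ + bm² + cm + d; the 5 given values yield a linear system in the 4 coefficients.
Solving, P(m) = 2m³ + m² - 4m - 9.
Then P(5) = 246.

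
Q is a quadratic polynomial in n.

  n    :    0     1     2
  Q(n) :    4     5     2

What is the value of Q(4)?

-16

Write Q(n) = an² + bn + c; the 3 given values yield a linear system in the 3 coefficients.
Solving, Q(n) = -2n² + 3n + 4.
Then Q(4) = -16.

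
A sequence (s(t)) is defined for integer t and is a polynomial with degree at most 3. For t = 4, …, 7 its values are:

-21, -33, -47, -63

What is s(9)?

-101

First differences: -12, -14, -16. Second differences: -2, -2.
Level-2 differences are constant, so s has degree 2.
Fitting a degree-2 polynomial gives s(t) = -t² - 3t + 7.
Then s(9) = -101.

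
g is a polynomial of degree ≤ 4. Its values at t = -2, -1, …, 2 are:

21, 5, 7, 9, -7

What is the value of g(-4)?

179

Write g(t) = at^4 + bt³ + ct² + dt + e; the 5 given values yield a linear system in the 5 coefficients.
Solving, the leading coefficient vanishes, and g(t) = -3t³ + 5t + 7.
Then g(-4) = 179.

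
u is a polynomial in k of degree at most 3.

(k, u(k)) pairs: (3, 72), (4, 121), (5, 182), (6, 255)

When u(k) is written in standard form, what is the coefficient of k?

7

First differences: 49, 61, 73. Second differences: 12, 12.
Level-2 differences are constant, so u has degree 2.
Fitting a degree-2 polynomial gives u(k) = 6k² + 7k - 3.
The coefficient of k is 7.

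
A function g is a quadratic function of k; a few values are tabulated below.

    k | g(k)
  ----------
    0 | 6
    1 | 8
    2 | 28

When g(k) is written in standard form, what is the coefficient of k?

-7

Write g(k) = ak² + bk + c; the 3 given values yield a linear system in the 3 coefficients.
Solving, g(k) = 9k² - 7k + 6.
The coefficient of k is -7.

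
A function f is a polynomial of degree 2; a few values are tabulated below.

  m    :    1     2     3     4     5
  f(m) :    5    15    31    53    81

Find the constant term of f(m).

1

First differences: 10, 16, 22, 28. Second differences: 6, 6, 6.
Level-2 differences are constant, so f has degree 2.
Fitting a degree-2 polynomial gives f(m) = 3m² + m + 1.
The constant term is f(0) = 1.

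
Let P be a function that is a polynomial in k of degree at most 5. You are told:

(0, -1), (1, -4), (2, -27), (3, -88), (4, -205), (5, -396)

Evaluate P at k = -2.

First differences: -3, -23, -61, -117, -191. Second differences: -20, -38, -56, -74. Third differences: -18, -18, -18.
Level-3 differences are constant, so P has degree 3.
Fitting a degree-3 polynomial gives P(k) = -3k³ - k² + k - 1.
Then P(-2) = 17.

17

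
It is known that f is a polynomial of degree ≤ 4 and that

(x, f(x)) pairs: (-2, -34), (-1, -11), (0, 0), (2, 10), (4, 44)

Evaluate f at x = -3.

Write f(x) = ax^4 + bx³ + cx² + dx + e; the 5 given values yield a linear system in the 5 coefficients.
Solving, the leading coefficient vanishes, and f(x) = x³ - 3x² + 7x.
Then f(-3) = -75.

-75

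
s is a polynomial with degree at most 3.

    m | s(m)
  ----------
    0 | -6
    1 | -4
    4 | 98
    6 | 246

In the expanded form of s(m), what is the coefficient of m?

Write s(m) = am³ + bm² + cm + d; the 4 given values yield a linear system in the 4 coefficients.
Solving, the leading coefficient vanishes, and s(m) = 8m² - 6m - 6.
The coefficient of m is -6.

-6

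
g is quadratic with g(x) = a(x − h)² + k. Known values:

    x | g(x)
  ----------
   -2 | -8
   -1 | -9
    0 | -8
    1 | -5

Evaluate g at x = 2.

0

First differences -1, 1, 3; second difference 2 = 2a, so a = 1.
Expanding, the x-coefficient is −2ah = -2h; matching it to the data gives h = -1, and then k = -9.
So g(x) = 1(x + 1)² − 9.
g(2) = 1·3² − 9 = 0.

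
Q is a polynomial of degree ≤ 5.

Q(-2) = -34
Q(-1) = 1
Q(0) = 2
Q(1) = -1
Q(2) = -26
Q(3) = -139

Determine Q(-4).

-566

First differences: 35, 1, -3, -25, -113. Second differences: -34, -4, -22, -88. Third differences: 30, -18, -66. Fourth differences: -48, -48.
Level-4 differences are constant, so Q has degree 4.
Fitting a degree-4 polynomial gives Q(k) = -2k^4 + k³ - 2k + 2.
Then Q(-4) = -566.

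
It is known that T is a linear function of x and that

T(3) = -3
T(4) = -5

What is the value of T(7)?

Write T(x) = ax + b; the 2 given values yield a linear system in the 2 coefficients.
Solving, T(x) = -2x + 3.
Then T(7) = -11.

-11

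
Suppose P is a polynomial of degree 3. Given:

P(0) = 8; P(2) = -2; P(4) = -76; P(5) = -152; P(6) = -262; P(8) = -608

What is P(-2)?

Write P(m) = am³ + bm² + cm + d; the 6 given values yield a linear system in the 4 coefficients.
Solving, P(m) = -m³ - 2m² + 3m + 8.
Then P(-2) = 2.

2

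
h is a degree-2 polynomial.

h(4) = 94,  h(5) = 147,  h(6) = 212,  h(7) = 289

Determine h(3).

53

First differences: 53, 65, 77. Second differences: 12, 12.
Level-2 differences are constant, so h has degree 2.
Fitting a degree-2 polynomial gives h(n) = 6n² - n + 2.
Then h(3) = 53.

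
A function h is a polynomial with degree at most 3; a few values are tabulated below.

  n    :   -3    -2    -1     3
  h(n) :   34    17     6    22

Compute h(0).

1

Write h(n) = an³ + bn² + cn + d; the 4 given values yield a linear system in the 4 coefficients.
Solving, the leading coefficient vanishes, and h(n) = 3n² - 2n + 1.
Then h(0) = 1.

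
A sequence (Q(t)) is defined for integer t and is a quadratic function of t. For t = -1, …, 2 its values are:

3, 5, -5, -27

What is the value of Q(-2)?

Write Q(t) = at² + bt + c; the 4 given values yield a linear system in the 3 coefficients.
Solving, Q(t) = -6t² - 4t + 5.
Then Q(-2) = -11.

-11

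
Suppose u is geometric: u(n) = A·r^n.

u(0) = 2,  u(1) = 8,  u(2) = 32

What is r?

Consecutive ratio: 8/2 = 4, and 32/8 = 4, so r = 4.
Then A·4^0 = 2 gives A = 2, and u(n) = 2·4^n.

4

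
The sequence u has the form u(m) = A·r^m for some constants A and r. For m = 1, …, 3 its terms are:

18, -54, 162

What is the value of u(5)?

1458

Consecutive ratio: -54/18 = -3, and 162/(-54) = -3, so r = -3.
Then A·(-3)^1 = 18 gives A = -6, and u(m) = -6·(-3)^m.
u(5) = -6·(-3)^5 = 1458.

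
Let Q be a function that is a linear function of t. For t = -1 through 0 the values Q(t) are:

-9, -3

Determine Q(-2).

Write Q(t) = at + b; the 2 given values yield a linear system in the 2 coefficients.
Solving, Q(t) = 6t - 3.
Then Q(-2) = -15.

-15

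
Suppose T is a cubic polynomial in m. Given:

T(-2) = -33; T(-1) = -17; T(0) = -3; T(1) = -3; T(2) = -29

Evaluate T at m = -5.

First differences: 16, 14, 0, -26. Second differences: -2, -14, -26. Third differences: -12, -12.
Level-3 differences are constant, so T has degree 3.
Fitting a degree-3 polynomial gives T(m) = -2m³ - 7m² + 9m - 3.
Then T(-5) = 27.

27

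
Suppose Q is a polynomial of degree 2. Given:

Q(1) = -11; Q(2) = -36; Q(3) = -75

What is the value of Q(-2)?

-20

Write Q(n) = an² + bn + c; the 3 given values yield a linear system in the 3 coefficients.
Solving, Q(n) = -7n² - 4n.
Then Q(-2) = -20.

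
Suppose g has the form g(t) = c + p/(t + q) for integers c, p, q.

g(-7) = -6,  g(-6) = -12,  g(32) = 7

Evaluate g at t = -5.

-30

(g(t) − c)(t + q) = p for each data point; the three points give a linear system in c and q, then p follows.
Solving: c = 6, q = 4, p = 36, so g(t) = 6 + 36/(t + 4).
Then g(-5) = 6 + 36/(-1) = -30.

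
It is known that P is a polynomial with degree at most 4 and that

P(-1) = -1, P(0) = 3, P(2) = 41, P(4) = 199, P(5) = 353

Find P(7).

Write P(k) = ak^4 + bk³ + ck² + dk + e; the 5 given values yield a linear system in the 5 coefficients.
Solving, the leading coefficient vanishes, and P(k) = 2k³ + 3k² + 5k + 3.
Then P(7) = 871.

871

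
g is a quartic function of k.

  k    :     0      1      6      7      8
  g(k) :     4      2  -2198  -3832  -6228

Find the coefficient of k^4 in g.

Write g(k) = ak^4 + bk³ + ck² + dk + e; the 5 given values yield a linear system in the 5 coefficients.
Solving, g(k) = -k^4 - 4k³ - 2k² + 5k + 4.
The coefficient of k^4 is -1.

-1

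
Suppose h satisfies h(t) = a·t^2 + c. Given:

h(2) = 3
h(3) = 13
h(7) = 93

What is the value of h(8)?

From h(2) = 3 and h(3) = 13: 4a + c = 3 and 9a + c = 13.
Subtracting: 5a = 10, so a = 2; then c = 3 − 2·4 = -5.
So h(t) = 2t² − 5, and h(8) = 123.

123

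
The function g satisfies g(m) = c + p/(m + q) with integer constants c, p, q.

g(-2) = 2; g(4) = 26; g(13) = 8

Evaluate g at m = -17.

5

(g(m) − c)(m + q) = p for each data point; the three points give a linear system in c and q, then p follows.
Solving: c = 6, q = -3, p = 20, so g(m) = 6 + 20/(m − 3).
Then g(-17) = 6 + 20/(-20) = 5.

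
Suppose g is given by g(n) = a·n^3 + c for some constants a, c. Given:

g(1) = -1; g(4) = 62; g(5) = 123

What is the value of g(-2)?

-10

From g(1) = -1 and g(4) = 62: 1a + c = -1 and 64a + c = 62.
Subtracting: 63a = 63, so a = 1; then c = -1 − 1·1 = -2.
So g(n) = 1n³ − 2, and g(-2) = -10.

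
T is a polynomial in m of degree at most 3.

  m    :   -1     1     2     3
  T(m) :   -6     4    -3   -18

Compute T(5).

Write T(m) = am³ + bm² + cm + d; the 4 given values yield a linear system in the 4 coefficients.
Solving, the leading coefficient vanishes, and T(m) = -4m² + 5m + 3.
Then T(5) = -72.

-72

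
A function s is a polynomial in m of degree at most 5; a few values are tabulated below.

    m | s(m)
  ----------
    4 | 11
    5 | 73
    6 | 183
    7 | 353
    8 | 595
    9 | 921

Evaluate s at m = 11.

1873

First differences: 62, 110, 170, 242, 326. Second differences: 48, 60, 72, 84. Third differences: 12, 12, 12.
Level-3 differences are constant, so s has degree 3.
Fitting a degree-3 polynomial gives s(m) = 2m³ - 6m² - 6m + 3.
Then s(11) = 1873.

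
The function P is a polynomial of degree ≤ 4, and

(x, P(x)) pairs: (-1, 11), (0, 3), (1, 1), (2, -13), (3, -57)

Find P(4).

-149

Write P(x) = ax^4 + bx³ + cx² + dx + e; the 5 given values yield a linear system in the 5 coefficients.
Solving, the leading coefficient vanishes, and P(x) = -3x³ + 3x² - 2x + 3.
Then P(4) = -149.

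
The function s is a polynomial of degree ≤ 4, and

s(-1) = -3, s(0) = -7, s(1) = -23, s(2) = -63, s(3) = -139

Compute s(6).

First differences: -4, -16, -40, -76. Second differences: -12, -24, -36. Third differences: -12, -12.
Level-3 differences are constant, so s has degree 3.
Fitting a degree-3 polynomial gives s(x) = -2x³ - 6x² - 8x - 7.
Then s(6) = -703.

-703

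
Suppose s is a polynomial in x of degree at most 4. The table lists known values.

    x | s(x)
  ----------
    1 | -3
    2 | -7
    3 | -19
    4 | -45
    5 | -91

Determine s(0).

Write s(x) = ax^4 + bx³ + cx² + dx + e; the 5 given values yield a linear system in the 5 coefficients.
Solving, the leading coefficient vanishes, and s(x) = -x³ + 2x² - 3x - 1.
Then s(0) = -1.

-1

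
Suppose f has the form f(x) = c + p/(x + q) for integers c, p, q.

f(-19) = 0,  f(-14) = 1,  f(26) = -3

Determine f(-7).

8

(f(x) − c)(x + q) = p for each data point; the three points give a linear system in c and q, then p follows.
Solving: c = -2, q = 4, p = -30, so f(x) = -2 − 30/(x + 4).
Then f(-7) = -2 − 30/(-3) = 8.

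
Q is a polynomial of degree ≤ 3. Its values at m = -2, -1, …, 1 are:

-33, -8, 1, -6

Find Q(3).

-68

First differences: 25, 9, -7. Second differences: -16, -16.
Level-2 differences are constant, so Q has degree 2.
Fitting a degree-2 polynomial gives Q(m) = -8m² + m + 1.
Then Q(3) = -68.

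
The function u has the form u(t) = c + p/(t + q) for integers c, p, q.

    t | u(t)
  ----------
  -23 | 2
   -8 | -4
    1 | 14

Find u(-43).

(u(t) − c)(t + q) = p for each data point; the three points give a linear system in c and q, then p follows.
Solving: c = 4, q = 3, p = 40, so u(t) = 4 + 40/(t + 3).
Then u(-43) = 4 + 40/(-40) = 3.

3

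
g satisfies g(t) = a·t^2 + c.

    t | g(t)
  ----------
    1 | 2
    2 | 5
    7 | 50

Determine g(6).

37

From g(1) = 2 and g(2) = 5: 1a + c = 2 and 4a + c = 5.
Subtracting: 3a = 3, so a = 1; then c = 2 − 1·1 = 1.
So g(t) = 1t² + 1, and g(6) = 37.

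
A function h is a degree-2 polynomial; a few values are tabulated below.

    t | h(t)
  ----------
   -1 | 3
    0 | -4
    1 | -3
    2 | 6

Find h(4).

First differences: -7, 1, 9. Second differences: 8, 8.
Level-2 differences are constant, so h has degree 2.
Fitting a degree-2 polynomial gives h(t) = 4t² - 3t - 4.
Then h(4) = 48.

48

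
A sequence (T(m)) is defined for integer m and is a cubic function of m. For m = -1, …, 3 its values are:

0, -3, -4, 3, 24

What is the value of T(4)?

65

First differences: -3, -1, 7, 21. Second differences: 2, 8, 14. Third differences: 6, 6.
Level-3 differences are constant, so T has degree 3.
Fitting a degree-3 polynomial gives T(m) = m³ + m² - 3m - 3.
Then T(4) = 65.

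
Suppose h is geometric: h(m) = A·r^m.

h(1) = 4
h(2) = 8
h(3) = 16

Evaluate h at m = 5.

64

Consecutive ratio: 8/4 = 2, and 16/8 = 2, so r = 2.
Then A·2^1 = 4 gives A = 2, and h(m) = 2·2^m.
h(5) = 2·2^5 = 64.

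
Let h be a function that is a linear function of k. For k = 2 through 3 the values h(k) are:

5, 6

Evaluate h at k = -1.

2

Write h(k) = ak + b; the 2 given values yield a linear system in the 2 coefficients.
Solving, h(k) = k + 3.
Then h(-1) = 2.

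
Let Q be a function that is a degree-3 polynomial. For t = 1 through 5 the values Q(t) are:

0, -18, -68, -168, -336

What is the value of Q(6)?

First differences: -18, -50, -100, -168. Second differences: -32, -50, -68. Third differences: -18, -18.
Level-3 differences are constant, so Q has degree 3.
Fitting a degree-3 polynomial gives Q(t) = -3t³ + 2t² - 3t + 4.
Then Q(6) = -590.

-590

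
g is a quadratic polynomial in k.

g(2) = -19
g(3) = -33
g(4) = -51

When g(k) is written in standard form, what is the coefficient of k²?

Write g(k) = ak² + bk + c; the 3 given values yield a linear system in the 3 coefficients.
Solving, g(k) = -2k² - 4k - 3.
The coefficient of k² is -2.

-2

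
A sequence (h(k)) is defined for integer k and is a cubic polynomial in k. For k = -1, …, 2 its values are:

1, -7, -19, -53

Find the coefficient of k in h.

Write h(k) = ak³ + bk² + ck + d; the 4 given values yield a linear system in the 4 coefficients.
Solving, h(k) = -3k³ - 2k² - 7k - 7.
The coefficient of k is -7.

-7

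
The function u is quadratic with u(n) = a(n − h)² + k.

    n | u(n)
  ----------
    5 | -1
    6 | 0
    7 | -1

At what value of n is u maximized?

6

First differences 1, -1; second difference -2 = 2a, so a = -1.
Expanding, the n-coefficient is −2ah = 2h; matching it to the data gives h = 6, and then k = 0.
So u(n) = -1(n − 6)² + 0.
Hence h = 6.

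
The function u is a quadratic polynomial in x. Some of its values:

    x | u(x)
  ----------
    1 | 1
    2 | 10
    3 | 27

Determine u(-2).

22

Write u(x) = ax² + bx + c; the 3 given values yield a linear system in the 3 coefficients.
Solving, u(x) = 4x² - 3x.
Then u(-2) = 22.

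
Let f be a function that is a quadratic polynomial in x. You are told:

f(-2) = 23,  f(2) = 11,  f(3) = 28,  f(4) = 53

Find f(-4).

77

Write f(x) = ax² + bx + c; the 4 given values yield a linear system in the 3 coefficients.
Solving, f(x) = 4x² - 3x + 1.
Then f(-4) = 77.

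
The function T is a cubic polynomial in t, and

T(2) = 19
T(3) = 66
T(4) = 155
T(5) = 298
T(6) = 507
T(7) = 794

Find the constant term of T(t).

3

First differences: 47, 89, 143, 209, 287. Second differences: 42, 54, 66, 78. Third differences: 12, 12, 12.
Level-3 differences are constant, so T has degree 3.
Fitting a degree-3 polynomial gives T(t) = 2t³ + 3t² - 6t + 3.
The constant term is T(0) = 3.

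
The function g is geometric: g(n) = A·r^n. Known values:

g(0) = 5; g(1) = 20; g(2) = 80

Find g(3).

Consecutive ratio: 20/5 = 4, and 80/20 = 4, so r = 4.
Then A·4^0 = 5 gives A = 5, and g(n) = 5·4^n.
g(3) = 5·4^3 = 320.

320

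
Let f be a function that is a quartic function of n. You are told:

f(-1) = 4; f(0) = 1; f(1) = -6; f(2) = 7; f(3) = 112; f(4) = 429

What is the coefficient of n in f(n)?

First differences: -3, -7, 13, 105, 317. Second differences: -4, 20, 92, 212. Third differences: 24, 72, 120. Fourth differences: 48, 48.
Level-4 differences are constant, so f has degree 4.
Fitting a degree-4 polynomial gives f(n) = 2n^4 - 4n² - 5n + 1.
The coefficient of n is -5.

-5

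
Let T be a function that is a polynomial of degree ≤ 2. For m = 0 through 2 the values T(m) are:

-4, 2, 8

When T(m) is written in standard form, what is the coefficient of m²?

First differences: 6, 6.
Level-1 differences are constant, so T has degree 1.
Fitting a degree-1 polynomial gives T(m) = 6m - 4.
The coefficient of m² is 0.

0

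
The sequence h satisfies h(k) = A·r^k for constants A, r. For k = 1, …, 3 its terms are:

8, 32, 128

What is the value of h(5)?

Consecutive ratio: 32/8 = 4, and 128/32 = 4, so r = 4.
Then A·4^1 = 8 gives A = 2, and h(k) = 2·4^k.
h(5) = 2·4^5 = 2048.

2048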